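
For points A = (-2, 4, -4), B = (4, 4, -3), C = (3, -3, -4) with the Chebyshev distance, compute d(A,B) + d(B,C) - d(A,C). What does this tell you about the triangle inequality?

d(A,B) = max(6, 0, 1) = 6, d(B,C) = max(1, 7, 1) = 7, d(A,C) = max(5, 7, 0) = 7.
d(A,B) + d(B,C) - d(A,C) = 6 + 7 - 7 = 13 - 7 = 6. This is ≥ 0, so the triangle inequality holds for these points.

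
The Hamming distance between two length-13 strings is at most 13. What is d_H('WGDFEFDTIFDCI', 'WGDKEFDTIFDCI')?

Differing positions: 4. Hamming distance = 1. The maximum possible Hamming distance for length-13 strings is 13, so d_H/13 = 1/13 ≈ 0.0769.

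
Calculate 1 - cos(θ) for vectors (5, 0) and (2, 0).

With u = (5, 0), v = (2, 0):
u·v = 5·2 + 0·0 = 10 + 0 = 10.
|u| = √(5² + 0²) = √25, |v| = √(2² + 0²) = √4, so |u||v| = √(25·4) = √100 = 10.
cos θ = (u·v)/(|u||v|) = 10/10 = 1
Cosine distance = 1 - cos θ = 1 - 1 = 0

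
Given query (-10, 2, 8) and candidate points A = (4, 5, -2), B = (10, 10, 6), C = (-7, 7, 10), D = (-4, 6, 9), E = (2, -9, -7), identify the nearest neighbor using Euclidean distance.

Distances: d(A) ≈ 17.4642, d(B) ≈ 21.6333, d(C) ≈ 6.1644, d(D) ≈ 7.2801, d(E) ≈ 22.1359. Nearest: C = (-7, 7, 10) with distance 6.1644.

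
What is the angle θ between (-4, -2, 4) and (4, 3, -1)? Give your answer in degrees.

With u = (-4, -2, 4), v = (4, 3, -1):
u·v = (-4)·4 + (-2)·3 + 4·(-1) = (-16) + (-6) + (-4) = -26.
|u| = √((-4)² + (-2)² + 4²) = √36, |v| = √(4² + 3² + (-1)²) = √26, so |u||v| = √(36·26) = √936.
cos θ = (u·v)/(|u||v|) = -26/√936 ≈ -0.849837
θ = arccos(-0.849837) ≈ 148.19°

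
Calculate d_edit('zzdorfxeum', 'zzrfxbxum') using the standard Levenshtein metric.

Let D[i][j] be the edit distance between the first i characters of 'zzdorfxeum' and the first j characters of 'zzrfxbxum', with D[i][0] = i, D[0][j] = j, and D[i][j] = D[i-1][j-1] if the characters match, else 1 + min(D[i-1][j], D[i][j-1], D[i-1][j-1]). Filling the table (rows: prefixes of 'zzdorfxeum', columns: prefixes of 'zzrfxbxum'):
     ε  z  z  r  f  x  b  x  u  m
  ε  0  1  2  3  4  5  6  7  8  9
  z  1  0  1  2  3  4  5  6  7  8
  z  2  1  0  1  2  3  4  5  6  7
  d  3  2  1  1  2  3  4  5  6  7
  o  4  3  2  2  2  3  4  5  6  7
  r  5  4  3  2  3  3  4  5  6  7
  f  6  5  4  3  2  3  4  5  6  7
  x  7  6  5  4  3  2  3  4  5  6
  e  8  7  6  5  4  3  3  4  5  6
  u  9  8  7  6  5  4  4  4  4  5
  m 10  9  8  7  6  5  5  5  5  4
The bottom-right entry gives D[10][9] = 4, so no sequence of fewer than 4 edits works. Backtracking through the table gives one optimal edit sequence (4 edits):
  zzdorfxeum → zzorfxeum (del d @3)
  zzorfxeum → zzrfxeum (del o @3)
  zzrfxeum → zzrfxbeum (ins b @6)
  zzrfxbeum → zzrfxbxum (sub e→x @7)
Edit distance = 4.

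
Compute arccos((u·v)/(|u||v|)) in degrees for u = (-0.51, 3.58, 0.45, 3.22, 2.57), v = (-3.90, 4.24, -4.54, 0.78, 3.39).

With u = (-0.51, 3.58, 0.45, 3.22, 2.57), v = (-3.90, 4.24, -4.54, 0.78, 3.39):
u·v = (-0.51)·(-3.9) + 3.58·4.24 + 0.45·(-4.54) + 3.22·0.78 + 2.57·3.39 = 1.989 + 15.1792 + (-2.043) + 2.5116 + 8.7123 = 26.3491.
|u| = √((-0.51)² + 3.58² + 0.45² + 3.22² + 2.57²) = √(0.2601 + 12.8164 + 0.2025 + 10.3684 + 6.6049) = √30.2523, |v| = √((-3.9)² + 4.24² + (-4.54)² + 0.78² + 3.39²) = √(15.21 + 17.9776 + 20.6116 + 0.6084 + 11.4921) = √65.8997.
cos θ = (u·v)/(|u||v|) = 26.3491/(√30.2523·√65.8997) ≈ 0.590126
θ = arccos(0.590126) ≈ 53.83°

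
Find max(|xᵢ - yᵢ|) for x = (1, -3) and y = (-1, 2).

max(|x_i - y_i|) = max(|1 - (-1)|, |-3 - 2|) = max(2, 5) = 5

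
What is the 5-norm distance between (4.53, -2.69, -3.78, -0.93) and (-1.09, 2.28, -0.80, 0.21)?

(Σ|x_i - y_i|^5)^(1/5) = (|4.53 - (-1.09)|^5 + |-2.69 - 2.28|^5 + |-3.78 - (-0.8)|^5 + |-0.93 - 0.21|^5)^(1/5)
= (5.62^5 + 4.97^5 + 2.98^5 + 1.14^5)^(1/5) ≈ (5606.3677 + 3032.3683 + 235.0073 + 1.9254)^(1/5) = (8875.6687)^(1/5) ≈ 6.1608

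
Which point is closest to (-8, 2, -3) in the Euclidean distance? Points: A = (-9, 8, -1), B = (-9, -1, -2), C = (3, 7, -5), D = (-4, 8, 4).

Distances: d(A) ≈ 6.4031, d(B) ≈ 3.3166, d(C) ≈ 12.2474, d(D) ≈ 10.0499. Nearest: B = (-9, -1, -2) with distance 3.3166.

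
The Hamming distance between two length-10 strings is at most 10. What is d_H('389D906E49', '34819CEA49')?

Differing positions: 2, 3, 4, 6, 7, 8. Hamming distance = 6. The maximum possible Hamming distance for length-10 strings is 10, so d_H/10 = 6/10 = 0.6.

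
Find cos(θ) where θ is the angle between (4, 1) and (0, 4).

With u = (4, 1), v = (0, 4):
u·v = 4·0 + 1·4 = 0 + 4 = 4.
|u| = √(4² + 1²) = √17, |v| = √(0² + 4²) = √16, so |u||v| = √(17·16) = √272.
cos θ = (u·v)/(|u||v|) = 4/√272 ≈ 0.2425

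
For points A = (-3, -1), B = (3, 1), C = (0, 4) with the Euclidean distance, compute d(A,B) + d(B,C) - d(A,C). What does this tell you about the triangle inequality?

d(A,B) = √(6² + 2²) = √40 ≈ 6.3246, d(B,C) = √(3² + 3²) = √18 ≈ 4.2426, d(A,C) = √(3² + 5²) = √34 ≈ 5.831.
d(A,B) + d(B,C) - d(A,C) = 6.3246 + 4.2426 - 5.831 = 10.5672 - 5.831 = 4.7362 (to 4 decimal places). This is ≥ 0, so the triangle inequality holds for these points.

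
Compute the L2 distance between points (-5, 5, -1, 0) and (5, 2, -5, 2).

(Σ|x_i - y_i|^2)^(1/2) = (|-5 - 5|^2 + |5 - 2|^2 + |-1 - (-5)|^2 + |0 - 2|^2)^(1/2)
= (10^2 + 3^2 + 4^2 + 2^2)^(1/2) = (100 + 9 + 16 + 4)^(1/2) = (129)^(1/2) ≈ 11.3578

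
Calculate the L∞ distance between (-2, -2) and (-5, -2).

max(|x_i - y_i|) = max(|-2 - (-5)|, |-2 - (-2)|) = max(3, 0) = 3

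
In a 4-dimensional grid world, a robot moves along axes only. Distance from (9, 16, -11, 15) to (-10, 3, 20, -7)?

Σ|x_i - y_i| = |9 - (-10)| + |16 - 3| + |-11 - 20| + |15 - (-7)| = 19 + 13 + 31 + 22 = 85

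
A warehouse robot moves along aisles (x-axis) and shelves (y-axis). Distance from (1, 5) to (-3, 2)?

Σ|x_i - y_i| = |1 - (-3)| + |5 - 2| = 4 + 3 = 7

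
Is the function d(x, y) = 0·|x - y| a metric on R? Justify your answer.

No. With c = 0, d(x,y) = 0 for all x, y. This fails identity of indiscernibles: d(2, 11) = 0 but 2 ≠ 11.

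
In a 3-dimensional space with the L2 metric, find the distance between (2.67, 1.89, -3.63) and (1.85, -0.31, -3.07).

(Σ|x_i - y_i|^2)^(1/2) = (|2.67 - 1.85|^2 + |1.89 - (-0.31)|^2 + |-3.63 - (-3.07)|^2)^(1/2)
= (0.82^2 + 2.2^2 + 0.56^2)^(1/2) = (0.6724 + 4.84 + 0.3136)^(1/2) = (5.826)^(1/2) ≈ 2.4137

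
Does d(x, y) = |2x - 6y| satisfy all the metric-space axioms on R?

No. d fails symmetry: d(1, 4) = |2·1 - 6·4| = |-22| = 22, but d(4, 1) = |2·4 - 6·1| = |2| = 2. Since 22 ≠ 2, d(x,y) ≠ d(y,x) in general.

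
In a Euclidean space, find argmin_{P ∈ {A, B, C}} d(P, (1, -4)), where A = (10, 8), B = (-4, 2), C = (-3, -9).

Distances: d(A) = 15, d(B) ≈ 7.8102, d(C) ≈ 6.4031. Nearest: C = (-3, -9) with distance 6.4031.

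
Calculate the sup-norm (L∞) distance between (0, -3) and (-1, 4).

max(|x_i - y_i|) = max(|0 - (-1)|, |-3 - 4|) = max(1, 7) = 7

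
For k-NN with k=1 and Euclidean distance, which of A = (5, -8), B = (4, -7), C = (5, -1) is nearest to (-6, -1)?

Distances: d(A) ≈ 13.0384, d(B) ≈ 11.6619, d(C) = 11. Nearest: C = (5, -1) with distance 11.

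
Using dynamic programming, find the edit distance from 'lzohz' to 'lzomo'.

Let D[i][j] be the edit distance between the first i characters of 'lzohz' and the first j characters of 'lzomo', with D[i][0] = i, D[0][j] = j, and D[i][j] = D[i-1][j-1] if the characters match, else 1 + min(D[i-1][j], D[i][j-1], D[i-1][j-1]). Filling the table (rows: prefixes of 'lzohz', columns: prefixes of 'lzomo'):
     ε  l  z  o  m  o
  ε  0  1  2  3  4  5
  l  1  0  1  2  3  4
  z  2  1  0  1  2  3
  o  3  2  1  0  1  2
  h  4  3  2  1  1  2
  z  5  4  3  2  2  2
The bottom-right entry gives D[5][5] = 2, so no sequence of fewer than 2 edits works. Backtracking through the table gives one optimal edit sequence (2 edits):
  lzohz → lzomz (sub h→m @4)
  lzomz → lzomo (sub z→o @5)
Edit distance = 2.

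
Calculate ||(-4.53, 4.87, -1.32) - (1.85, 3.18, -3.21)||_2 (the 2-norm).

(Σ|x_i - y_i|^2)^(1/2) = (|-4.53 - 1.85|^2 + |4.87 - 3.18|^2 + |-1.32 - (-3.21)|^2)^(1/2)
= (6.38^2 + 1.69^2 + 1.89^2)^(1/2) = (40.7044 + 2.8561 + 3.5721)^(1/2) = (47.1326)^(1/2) ≈ 6.8653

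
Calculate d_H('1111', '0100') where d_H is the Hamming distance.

Differing positions: 1, 3, 4. Hamming distance = 3.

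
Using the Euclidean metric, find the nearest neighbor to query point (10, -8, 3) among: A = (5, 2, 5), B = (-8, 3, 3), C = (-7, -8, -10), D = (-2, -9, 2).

Distances: d(A) ≈ 11.3578, d(B) ≈ 21.095, d(C) ≈ 21.4009, d(D) ≈ 12.083. Nearest: A = (5, 2, 5) with distance 11.3578.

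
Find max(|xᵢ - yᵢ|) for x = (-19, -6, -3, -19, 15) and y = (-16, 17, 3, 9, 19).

max(|x_i - y_i|) = max(|-19 - (-16)|, |-6 - 17|, |-3 - 3|, |-19 - 9|, |15 - 19|) = max(3, 23, 6, 28, 4) = 28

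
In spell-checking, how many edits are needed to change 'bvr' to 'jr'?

Let D[i][j] be the edit distance between the first i characters of 'bvr' and the first j characters of 'jr', with D[i][0] = i, D[0][j] = j, and D[i][j] = D[i-1][j-1] if the characters match, else 1 + min(D[i-1][j], D[i][j-1], D[i-1][j-1]). Filling the table (rows: prefixes of 'bvr', columns: prefixes of 'jr'):
     ε  j  r
  ε  0  1  2
  b  1  1  2
  v  2  2  2
  r  3  3  2
The bottom-right entry gives D[3][2] = 2, so no sequence of fewer than 2 edits works. Backtracking through the table gives one optimal edit sequence (2 edits):
  bvr → vr (del b @1)
  vr → jr (sub v→j @1)
Edit distance = 2.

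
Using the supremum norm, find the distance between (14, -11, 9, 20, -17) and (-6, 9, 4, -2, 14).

max(|x_i - y_i|) = max(|14 - (-6)|, |-11 - 9|, |9 - 4|, |20 - (-2)|, |-17 - 14|) = max(20, 20, 5, 22, 31) = 31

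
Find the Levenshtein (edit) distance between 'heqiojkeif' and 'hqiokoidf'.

Let D[i][j] be the edit distance between the first i characters of 'heqiojkeif' and the first j characters of 'hqiokoidf', with D[i][0] = i, D[0][j] = j, and D[i][j] = D[i-1][j-1] if the characters match, else 1 + min(D[i-1][j], D[i][j-1], D[i-1][j-1]). Filling the table (rows: prefixes of 'heqiojkeif', columns: prefixes of 'hqiokoidf'):
     ε  h  q  i  o  k  o  i  d  f
  ε  0  1  2  3  4  5  6  7  8  9
  h  1  0  1  2  3  4  5  6  7  8
  e  2  1  1  2  3  4  5  6  7  8
  q  3  2  1  2  3  4  5  6  7  8
  i  4  3  2  1  2  3  4  5  6  7
  o  5  4  3  2  1  2  3  4  5  6
  j  6  5  4  3  2  2  3  4  5  6
  k  7  6  5  4  3  2  3  4  5  6
  e  8  7  6  5  4  3  3  4  5  6
  i  9  8  7  6  5  4  4  3  4  5
  f 10  9  8  7  6  5  5  4  4  4
The bottom-right entry gives D[10][9] = 4, so no sequence of fewer than 4 edits works. Backtracking through the table gives one optimal edit sequence (4 edits):
  heqiojkeif → hqiojkeif (del e @2)
  hqiojkeif → hqiokeif (del j @5)
  hqiokeif → hqiokoif (sub e→o @6)
  hqiokoif → hqiokoidf (ins d @8)
Edit distance = 4.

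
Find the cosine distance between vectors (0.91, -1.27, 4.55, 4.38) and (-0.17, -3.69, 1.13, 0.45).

With u = (0.91, -1.27, 4.55, 4.38), v = (-0.17, -3.69, 1.13, 0.45):
u·v = 0.91·(-0.17) + (-1.27)·(-3.69) + 4.55·1.13 + 4.38·0.45 = (-0.1547) + 4.6863 + 5.1415 + 1.971 = 11.6441.
|u| = √(0.91² + (-1.27)² + 4.55² + 4.38²) = √(0.8281 + 1.6129 + 20.7025 + 19.1844) = √42.3279, |v| = √((-0.17)² + (-3.69)² + 1.13² + 0.45²) = √(0.0289 + 13.6161 + 1.2769 + 0.2025) = √15.1244.
cos θ = (u·v)/(|u||v|) = 11.6441/(√42.3279·√15.1244) ≈ 0.4602
Cosine distance = 1 - cos θ ≈ 1 - 0.4602 = 0.5398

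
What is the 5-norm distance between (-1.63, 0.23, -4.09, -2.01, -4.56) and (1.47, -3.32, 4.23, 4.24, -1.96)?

(Σ|x_i - y_i|^5)^(1/5) = (|-1.63 - 1.47|^5 + |0.23 - (-3.32)|^5 + |-4.09 - 4.23|^5 + |-2.01 - 4.24|^5 + |-4.56 - (-1.96)|^5)^(1/5)
= (3.1^5 + 3.55^5 + 8.32^5 + 6.25^5 + 2.6^5)^(1/5) ≈ (286.2915 + 563.8217 + 39867.2823 + 9536.7432 + 118.8138)^(1/5) = (50372.9525)^(1/5) ≈ 8.7185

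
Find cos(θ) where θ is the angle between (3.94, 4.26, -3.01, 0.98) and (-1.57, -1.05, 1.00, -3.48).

With u = (3.94, 4.26, -3.01, 0.98), v = (-1.57, -1.05, 1.00, -3.48):
u·v = 3.94·(-1.57) + 4.26·(-1.05) + (-3.01)·1 + 0.98·(-3.48) = (-6.1858) + (-4.473) + (-3.01) + (-3.4104) = -17.0792.
|u| = √(3.94² + 4.26² + (-3.01)² + 0.98²) = √(15.5236 + 18.1476 + 9.0601 + 0.9604) = √43.6917, |v| = √((-1.57)² + (-1.05)² + 1² + (-3.48)²) = √(2.4649 + 1.1025 + 1 + 12.1104) = √16.6778.
cos θ = (u·v)/(|u||v|) = -17.0792/(√43.6917·√16.6778) ≈ -0.6327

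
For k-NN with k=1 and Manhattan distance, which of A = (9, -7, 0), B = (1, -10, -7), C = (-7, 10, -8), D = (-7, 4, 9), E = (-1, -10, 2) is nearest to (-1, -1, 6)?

Distances: d(A) = 22, d(B) = 24, d(C) = 31, d(D) = 14, d(E) = 13. Nearest: E = (-1, -10, 2) with distance 13.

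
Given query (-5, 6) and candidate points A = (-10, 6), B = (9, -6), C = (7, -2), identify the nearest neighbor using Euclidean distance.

Distances: d(A) = 5, d(B) ≈ 18.4391, d(C) ≈ 14.4222. Nearest: A = (-10, 6) with distance 5.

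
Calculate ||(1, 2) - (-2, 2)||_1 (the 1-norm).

Σ|x_i - y_i| = |1 - (-2)| + |2 - 2| = 3 + 0 = 3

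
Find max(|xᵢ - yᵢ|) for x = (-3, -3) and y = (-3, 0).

max(|x_i - y_i|) = max(|-3 - (-3)|, |-3 - 0|) = max(0, 3) = 3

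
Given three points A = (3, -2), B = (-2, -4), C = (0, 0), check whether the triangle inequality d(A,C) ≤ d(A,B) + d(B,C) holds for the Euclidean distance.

d(A,B) = √(5² + 2²) = √29 ≈ 5.3852, d(B,C) = √(2² + 4²) = √20 ≈ 4.4721, d(A,C) = √(3² + 2²) = √13 ≈ 3.6056.
d(A,C) ≈ 3.6056 ≤ 5.3852 + 4.4721 = 9.8573. Triangle inequality is satisfied.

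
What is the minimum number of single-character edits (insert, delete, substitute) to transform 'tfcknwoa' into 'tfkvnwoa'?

Let D[i][j] be the edit distance between the first i characters of 'tfcknwoa' and the first j characters of 'tfkvnwoa', with D[i][0] = i, D[0][j] = j, and D[i][j] = D[i-1][j-1] if the characters match, else 1 + min(D[i-1][j], D[i][j-1], D[i-1][j-1]). Filling the table (rows: prefixes of 'tfcknwoa', columns: prefixes of 'tfkvnwoa'):
     ε  t  f  k  v  n  w  o  a
  ε  0  1  2  3  4  5  6  7  8
  t  1  0  1  2  3  4  5  6  7
  f  2  1  0  1  2  3  4  5  6
  c  3  2  1  1  2  3  4  5  6
  k  4  3  2  1  2  3  4  5  6
  n  5  4  3  2  2  2  3  4  5
  w  6  5  4  3  3  3  2  3  4
  o  7  6  5  4  4  4  3  2  3
  a  8  7  6  5  5  5  4  3  2
The bottom-right entry gives D[8][8] = 2, so no sequence of fewer than 2 edits works. Backtracking through the table gives one optimal edit sequence (2 edits):
  tfcknwoa → tfkknwoa (sub c→k @3)
  tfkknwoa → tfkvnwoa (sub k→v @4)
Edit distance = 2.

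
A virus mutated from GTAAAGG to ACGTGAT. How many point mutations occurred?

Differing positions: 1, 2, 3, 4, 5, 6, 7. Hamming distance = 7.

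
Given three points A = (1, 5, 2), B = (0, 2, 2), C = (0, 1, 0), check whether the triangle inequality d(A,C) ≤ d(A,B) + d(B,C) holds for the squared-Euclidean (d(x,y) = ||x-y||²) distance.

d(A,B) = 1² + 3² + 0² = 10, d(B,C) = 0² + 1² + 2² = 5, d(A,C) = 1² + 4² + 2² = 21.
d(A,C) = 21 > 10 + 5 = 15. Triangle inequality is VIOLATED. (Squared-Euclidean is not a metric — this is a counterexample.)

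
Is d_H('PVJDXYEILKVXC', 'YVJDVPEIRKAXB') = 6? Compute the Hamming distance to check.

Differing positions: 1, 5, 6, 9, 11, 13. Hamming distance = 6, so the claim is true.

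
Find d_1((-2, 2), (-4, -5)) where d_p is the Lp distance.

Σ|x_i - y_i| = |-2 - (-4)| + |2 - (-5)| = 2 + 7 = 9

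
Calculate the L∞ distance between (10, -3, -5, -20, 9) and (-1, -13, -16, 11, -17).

max(|x_i - y_i|) = max(|10 - (-1)|, |-3 - (-13)|, |-5 - (-16)|, |-20 - 11|, |9 - (-17)|) = max(11, 10, 11, 31, 26) = 31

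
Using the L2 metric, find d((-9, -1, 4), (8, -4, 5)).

√(Σ(x_i - y_i)²) = √((-9 - 8)² + (-1 - (-4))² + (4 - 5)²)
= √((-17)² + 3² + (-1)²) = √(289 + 9 + 1) = √299 ≈ 17.2916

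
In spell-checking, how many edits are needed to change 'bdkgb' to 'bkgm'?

Let D[i][j] be the edit distance between the first i characters of 'bdkgb' and the first j characters of 'bkgm', with D[i][0] = i, D[0][j] = j, and D[i][j] = D[i-1][j-1] if the characters match, else 1 + min(D[i-1][j], D[i][j-1], D[i-1][j-1]). Filling the table (rows: prefixes of 'bdkgb', columns: prefixes of 'bkgm'):
     ε  b  k  g  m
  ε  0  1  2  3  4
  b  1  0  1  2  3
  d  2  1  1  2  3
  k  3  2  1  2  3
  g  4  3  2  1  2
  b  5  4  3  2  2
The bottom-right entry gives D[5][4] = 2, so no sequence of fewer than 2 edits works. Backtracking through the table gives one optimal edit sequence (2 edits):
  bdkgb → bkgb (del d @2)
  bkgb → bkgm (sub b→m @4)
Edit distance = 2.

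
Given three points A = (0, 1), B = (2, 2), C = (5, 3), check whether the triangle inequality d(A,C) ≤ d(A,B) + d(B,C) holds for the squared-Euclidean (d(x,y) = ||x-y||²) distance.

d(A,B) = 2² + 1² = 5, d(B,C) = 3² + 1² = 10, d(A,C) = 5² + 2² = 29.
d(A,C) = 29 > 5 + 10 = 15. Triangle inequality is VIOLATED. (Squared-Euclidean is not a metric — this is a counterexample.)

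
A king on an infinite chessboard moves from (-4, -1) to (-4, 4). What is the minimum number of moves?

max(|x_i - y_i|) = max(|-4 - (-4)|, |-1 - 4|) = max(0, 5) = 5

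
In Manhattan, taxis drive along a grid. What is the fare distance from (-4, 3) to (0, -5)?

Σ|x_i - y_i| = |-4 - 0| + |3 - (-5)| = 4 + 8 = 12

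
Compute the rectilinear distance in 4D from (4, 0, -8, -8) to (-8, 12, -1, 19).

Σ|x_i - y_i| = |4 - (-8)| + |0 - 12| + |-8 - (-1)| + |-8 - 19| = 12 + 12 + 7 + 27 = 58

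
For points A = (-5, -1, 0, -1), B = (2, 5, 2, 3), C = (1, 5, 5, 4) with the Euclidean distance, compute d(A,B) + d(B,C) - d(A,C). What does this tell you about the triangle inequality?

d(A,B) = √(7² + 6² + 2² + 4²) = √105 ≈ 10.247, d(B,C) = √(1² + 0² + 3² + 1²) = √11 ≈ 3.3166, d(A,C) = √(6² + 6² + 5² + 5²) = √122 ≈ 11.0454.
d(A,B) + d(B,C) - d(A,C) = 10.247 + 3.3166 - 11.0454 = 13.5636 - 11.0454 = 2.5182 (to 4 decimal places). This is ≥ 0, so the triangle inequality holds for these points.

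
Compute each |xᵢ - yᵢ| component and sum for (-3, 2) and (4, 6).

Σ|x_i - y_i| = |-3 - 4| + |2 - 6| = 7 + 4 = 11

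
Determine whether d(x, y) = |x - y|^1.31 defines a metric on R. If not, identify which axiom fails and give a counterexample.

No. d(x,y) = |x-y|^1.31 fails the triangle inequality since p = 1.31 > 1. Counterexample: x = -3, y = 1, z = 7. d(x,z) = |-3 - 7|^1.31 = 10^1.31 ≈ 20.4174, but d(x,y) + d(y,z) = 4^1.31 + 6^1.31 ≈ 6.1475 + 10.4563 = 16.6038. Since 20.4174 > 16.6038, the triangle inequality is violated.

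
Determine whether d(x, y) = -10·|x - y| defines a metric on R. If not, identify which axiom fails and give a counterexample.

No. With c = -10 < 0, d fails non-negativity: d(2, 3) = -10·|2 - 3| = -10·1 = -10 < 0.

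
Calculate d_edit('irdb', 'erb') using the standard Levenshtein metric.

Let D[i][j] be the edit distance between the first i characters of 'irdb' and the first j characters of 'erb', with D[i][0] = i, D[0][j] = j, and D[i][j] = D[i-1][j-1] if the characters match, else 1 + min(D[i-1][j], D[i][j-1], D[i-1][j-1]). Filling the table (rows: prefixes of 'irdb', columns: prefixes of 'erb'):
     ε  e  r  b
  ε  0  1  2  3
  i  1  1  2  3
  r  2  2  1  2
  d  3  3  2  2
  b  4  4  3  2
The bottom-right entry gives D[4][3] = 2, so no sequence of fewer than 2 edits works. Backtracking through the table gives one optimal edit sequence (2 edits):
  irdb → erdb (sub i→e @1)
  erdb → erb (del d @3)
Edit distance = 2.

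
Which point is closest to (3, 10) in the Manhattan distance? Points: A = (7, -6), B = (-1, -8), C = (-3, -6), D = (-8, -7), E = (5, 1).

Distances: d(A) = 20, d(B) = 22, d(C) = 22, d(D) = 28, d(E) = 11. Nearest: E = (5, 1) with distance 11.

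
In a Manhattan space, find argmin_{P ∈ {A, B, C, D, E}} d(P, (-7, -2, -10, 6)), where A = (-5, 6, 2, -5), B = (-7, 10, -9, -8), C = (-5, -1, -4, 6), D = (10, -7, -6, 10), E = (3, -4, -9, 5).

Distances: d(A) = 33, d(B) = 27, d(C) = 9, d(D) = 30, d(E) = 14. Nearest: C = (-5, -1, -4, 6) with distance 9.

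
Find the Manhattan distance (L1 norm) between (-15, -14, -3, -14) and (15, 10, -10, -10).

Σ|x_i - y_i| = |-15 - 15| + |-14 - 10| + |-3 - (-10)| + |-14 - (-10)| = 30 + 24 + 7 + 4 = 65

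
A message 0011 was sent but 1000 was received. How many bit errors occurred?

Differing positions: 1, 3, 4. Hamming distance = 3.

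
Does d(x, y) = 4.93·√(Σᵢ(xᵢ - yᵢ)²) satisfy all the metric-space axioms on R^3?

Yes. The L2 (Euclidean) norm induces a metric on R^3, and multiplying a metric by a positive constant 4.93 > 0 preserves all four axioms: non-negativity (4.93·||x-y|| ≥ 0), identity (4.93·||x-y|| = 0 ⟺ ||x-y|| = 0 ⟺ x = y), symmetry (||x-y|| = ||y-x||), and the triangle inequality (4.93·||x-z|| ≤ 4.93·||x-y|| + 4.93·||y-z||). So d is a metric.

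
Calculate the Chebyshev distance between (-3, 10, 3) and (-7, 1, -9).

max(|x_i - y_i|) = max(|-3 - (-7)|, |10 - 1|, |3 - (-9)|) = max(4, 9, 12) = 12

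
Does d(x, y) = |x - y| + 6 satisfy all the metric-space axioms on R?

No. d fails identity of indiscernibles (specifically d(x,x) = 0): d(3, 3) = |3 - 3| + 6 = 0 + 6 = 6 ≠ 0.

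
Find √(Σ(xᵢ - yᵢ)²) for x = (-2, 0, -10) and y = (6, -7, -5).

√(Σ(x_i - y_i)²) = √((-2 - 6)² + (0 - (-7))² + (-10 - (-5))²)
= √((-8)² + 7² + (-5)²) = √(64 + 49 + 25) = √138 ≈ 11.7473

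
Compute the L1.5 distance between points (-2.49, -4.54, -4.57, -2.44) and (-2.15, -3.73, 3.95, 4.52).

(Σ|x_i - y_i|^1.5)^(1/1.5) = (|-2.49 - (-2.15)|^1.5 + |-4.54 - (-3.73)|^1.5 + |-4.57 - 3.95|^1.5 + |-2.44 - 4.52|^1.5)^(1/1.5)
= (0.34^1.5 + 0.81^1.5 + 8.52^1.5 + 6.96^1.5)^(1/1.5) ≈ (0.1983 + 0.729 + 24.8691 + 18.3617)^(1/1.5) = (44.1581)^(1/1.5) ≈ 12.4932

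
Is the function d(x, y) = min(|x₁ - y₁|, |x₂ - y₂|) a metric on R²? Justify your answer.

No. d fails identity of indiscernibles: take x = (-1, 0) and y = (-1, 8). Then d(x,y) = min(|-1 - (-1)|, |0 - 8|) = min(0, 8) = 0, yet x ≠ y.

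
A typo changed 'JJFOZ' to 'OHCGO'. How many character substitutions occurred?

Differing positions: 1, 2, 3, 4, 5. Hamming distance = 5.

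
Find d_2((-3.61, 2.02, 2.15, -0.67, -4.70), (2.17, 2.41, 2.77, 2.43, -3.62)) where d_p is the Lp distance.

(Σ|x_i - y_i|^2)^(1/2) = (|-3.61 - 2.17|^2 + |2.02 - 2.41|^2 + |2.15 - 2.77|^2 + |-0.67 - 2.43|^2 + |-4.7 - (-3.62)|^2)^(1/2)
= (5.78^2 + 0.39^2 + 0.62^2 + 3.1^2 + 1.08^2)^(1/2) = (33.4084 + 0.1521 + 0.3844 + 9.61 + 1.1664)^(1/2) = (44.7213)^(1/2) ≈ 6.6874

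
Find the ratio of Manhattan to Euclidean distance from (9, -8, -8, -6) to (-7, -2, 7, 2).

L1 = |9 - (-7)| + |-8 - (-2)| + |-8 - 7| + |-6 - 2| = 16 + 6 + 15 + 8 = 45
L2 = √(16² + 6² + 15² + 8²) = √581 ≈ 24.1039
L1 ≥ L2 always (equality iff movement is along one axis); L1 > L2 here.
Ratio L1/L2 = 45/√581 ≈ 1.8669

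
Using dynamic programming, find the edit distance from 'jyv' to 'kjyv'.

Let D[i][j] be the edit distance between the first i characters of 'jyv' and the first j characters of 'kjyv', with D[i][0] = i, D[0][j] = j, and D[i][j] = D[i-1][j-1] if the characters match, else 1 + min(D[i-1][j], D[i][j-1], D[i-1][j-1]). Filling the table (rows: prefixes of 'jyv', columns: prefixes of 'kjyv'):
     ε  k  j  y  v
  ε  0  1  2  3  4
  j  1  1  1  2  3
  y  2  2  2  1  2
  v  3  3  3  2  1
The bottom-right entry gives D[3][4] = 1, so no sequence of fewer than 1 edit works. Backtracking through the table gives one optimal edit sequence (1 edit):
  jyv → kjyv (ins k @1)
Edit distance = 1.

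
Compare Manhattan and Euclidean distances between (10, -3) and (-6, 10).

L1 = |10 - (-6)| + |-3 - 10| = 16 + 13 = 29
L2 = √(16² + 13²) = √425 ≈ 20.6155
L1 ≥ L2 always (equality iff movement is along one axis); L1 > L2 here.
Ratio L1/L2 = 29/√425 ≈ 1.4067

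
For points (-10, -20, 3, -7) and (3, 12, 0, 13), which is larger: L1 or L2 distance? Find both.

L1 = |-10 - 3| + |-20 - 12| + |3 - 0| + |-7 - 13| = 13 + 32 + 3 + 20 = 68
L2 = √(13² + 32² + 3² + 20²) = √1602 ≈ 40.025
L1 ≥ L2 always (equality iff movement is along one axis); L1 > L2 here.
Ratio L1/L2 = 68/√1602 ≈ 1.6989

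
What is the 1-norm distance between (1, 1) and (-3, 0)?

Σ|x_i - y_i| = |1 - (-3)| + |1 - 0| = 4 + 1 = 5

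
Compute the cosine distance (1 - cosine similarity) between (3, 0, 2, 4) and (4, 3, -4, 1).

With u = (3, 0, 2, 4), v = (4, 3, -4, 1):
u·v = 3·4 + 0·3 + 2·(-4) + 4·1 = 12 + 0 + (-8) + 4 = 8.
|u| = √(3² + 0² + 2² + 4²) = √29, |v| = √(4² + 3² + (-4)² + 1²) = √42, so |u||v| = √(29·42) = √1218.
cos θ = (u·v)/(|u||v|) = 8/√1218 ≈ 0.2292
Cosine distance = 1 - cos θ ≈ 1 - 0.2292 = 0.7708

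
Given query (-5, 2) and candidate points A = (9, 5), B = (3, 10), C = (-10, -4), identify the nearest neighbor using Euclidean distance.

Distances: d(A) ≈ 14.3178, d(B) ≈ 11.3137, d(C) ≈ 7.8102. Nearest: C = (-10, -4) with distance 7.8102.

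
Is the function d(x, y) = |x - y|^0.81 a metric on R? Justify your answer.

Yes. With 0 < p = 0.81 ≤ 1, d(x,y) = |x-y|^0.81 is a metric on R. Non-negativity and symmetry are immediate; |x-y|^0.81 = 0 ⟺ |x-y| = 0 ⟺ x = y. For the triangle inequality, the function t ↦ t^0.81 is subadditive on [0,∞) when p ≤ 1, so |x-z|^0.81 ≤ (|x-y| + |y-z|)^0.81 ≤ |x-y|^0.81 + |y-z|^0.81.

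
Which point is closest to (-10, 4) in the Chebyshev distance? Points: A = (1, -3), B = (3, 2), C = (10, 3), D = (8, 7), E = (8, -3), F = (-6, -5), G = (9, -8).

Distances: d(A) = 11, d(B) = 13, d(C) = 20, d(D) = 18, d(E) = 18, d(F) = 9, d(G) = 19. Nearest: F = (-6, -5) with distance 9.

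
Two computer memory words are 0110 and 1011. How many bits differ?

Differing positions: 1, 2, 4. Hamming distance = 3.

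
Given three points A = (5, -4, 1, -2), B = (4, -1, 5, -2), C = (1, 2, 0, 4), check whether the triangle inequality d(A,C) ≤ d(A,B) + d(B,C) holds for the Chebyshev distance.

d(A,B) = max(1, 3, 4, 0) = 4, d(B,C) = max(3, 3, 5, 6) = 6, d(A,C) = max(4, 6, 1, 6) = 6.
d(A,C) = 6 ≤ 4 + 6 = 10. Triangle inequality is satisfied.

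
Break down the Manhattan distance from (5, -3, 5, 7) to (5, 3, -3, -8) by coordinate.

Σ|x_i - y_i| = |5 - 5| + |-3 - 3| + |5 - (-3)| + |7 - (-8)| = 0 + 6 + 8 + 15 = 29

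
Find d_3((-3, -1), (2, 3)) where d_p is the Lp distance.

(Σ|x_i - y_i|^3)^(1/3) = (|-3 - 2|^3 + |-1 - 3|^3)^(1/3)
= (5^3 + 4^3)^(1/3) = (125 + 64)^(1/3) = (189)^(1/3) ≈ 5.7388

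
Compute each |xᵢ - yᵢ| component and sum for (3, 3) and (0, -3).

Σ|x_i - y_i| = |3 - 0| + |3 - (-3)| = 3 + 6 = 9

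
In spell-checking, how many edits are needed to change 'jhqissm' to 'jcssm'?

Let D[i][j] be the edit distance between the first i characters of 'jhqissm' and the first j characters of 'jcssm', with D[i][0] = i, D[0][j] = j, and D[i][j] = D[i-1][j-1] if the characters match, else 1 + min(D[i-1][j], D[i][j-1], D[i-1][j-1]). Filling the table (rows: prefixes of 'jhqissm', columns: prefixes of 'jcssm'):
     ε  j  c  s  s  m
  ε  0  1  2  3  4  5
  j  1  0  1  2  3  4
  h  2  1  1  2  3  4
  q  3  2  2  2  3  4
  i  4  3  3  3  3  4
  s  5  4  4  3  3  4
  s  6  5  5  4  3  4
  m  7  6  6  5  4  3
The bottom-right entry gives D[7][5] = 3, so no sequence of fewer than 3 edits works. Backtracking through the table gives one optimal edit sequence (3 edits):
  jhqissm → jqissm (del h @2)
  jqissm → jissm (del q @2)
  jissm → jcssm (sub i→c @2)
Edit distance = 3.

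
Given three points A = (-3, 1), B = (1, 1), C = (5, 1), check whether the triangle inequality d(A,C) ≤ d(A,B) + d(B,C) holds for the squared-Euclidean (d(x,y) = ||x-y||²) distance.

d(A,B) = 4² + 0² = 16, d(B,C) = 4² + 0² = 16, d(A,C) = 8² + 0² = 64.
d(A,C) = 64 > 16 + 16 = 32. Triangle inequality is VIOLATED. (Squared-Euclidean is not a metric — this is a counterexample.)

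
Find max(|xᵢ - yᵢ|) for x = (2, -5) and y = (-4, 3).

max(|x_i - y_i|) = max(|2 - (-4)|, |-5 - 3|) = max(6, 8) = 8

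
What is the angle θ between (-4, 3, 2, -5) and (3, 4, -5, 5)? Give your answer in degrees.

With u = (-4, 3, 2, -5), v = (3, 4, -5, 5):
u·v = (-4)·3 + 3·4 + 2·(-5) + (-5)·5 = (-12) + 12 + (-10) + (-25) = -35.
|u| = √((-4)² + 3² + 2² + (-5)²) = √54, |v| = √(3² + 4² + (-5)² + 5²) = √75, so |u||v| = √(54·75) = √4050.
cos θ = (u·v)/(|u||v|) = -35/√4050 ≈ -0.549972
θ = arccos(-0.549972) ≈ 123.37°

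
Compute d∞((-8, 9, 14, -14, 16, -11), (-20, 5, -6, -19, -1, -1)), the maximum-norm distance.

max(|x_i - y_i|) = max(|-8 - (-20)|, |9 - 5|, |14 - (-6)|, |-14 - (-19)|, |16 - (-1)|, |-11 - (-1)|) = max(12, 4, 20, 5, 17, 10) = 20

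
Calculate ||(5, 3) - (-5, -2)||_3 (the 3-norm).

(Σ|x_i - y_i|^3)^(1/3) = (|5 - (-5)|^3 + |3 - (-2)|^3)^(1/3)
= (10^3 + 5^3)^(1/3) = (1000 + 125)^(1/3) = (1125)^(1/3) ≈ 10.4004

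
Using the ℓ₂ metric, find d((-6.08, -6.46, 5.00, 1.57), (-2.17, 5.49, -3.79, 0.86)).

√(Σ(x_i - y_i)²) = √((-6.08 - (-2.17))² + (-6.46 - 5.49)² + (5 - (-3.79))² + (1.57 - 0.86)²)
= √((-3.91)² + (-11.95)² + 8.79² + 0.71²) = √(15.2881 + 142.8025 + 77.2641 + 0.5041) = √235.8588 ≈ 15.3577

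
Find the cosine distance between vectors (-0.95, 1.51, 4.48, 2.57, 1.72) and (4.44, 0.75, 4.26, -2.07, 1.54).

With u = (-0.95, 1.51, 4.48, 2.57, 1.72), v = (4.44, 0.75, 4.26, -2.07, 1.54):
u·v = (-0.95)·4.44 + 1.51·0.75 + 4.48·4.26 + 2.57·(-2.07) + 1.72·1.54 = (-4.218) + 1.1325 + 19.0848 + (-5.3199) + 2.6488 = 13.3282.
|u| = √((-0.95)² + 1.51² + 4.48² + 2.57² + 1.72²) = √(0.9025 + 2.2801 + 20.0704 + 6.6049 + 2.9584) = √32.8163, |v| = √(4.44² + 0.75² + 4.26² + (-2.07)² + 1.54²) = √(19.7136 + 0.5625 + 18.1476 + 4.2849 + 2.3716) = √45.0802.
cos θ = (u·v)/(|u||v|) = 13.3282/(√32.8163·√45.0802) ≈ 0.3465
Cosine distance = 1 - cos θ ≈ 1 - 0.3465 = 0.6535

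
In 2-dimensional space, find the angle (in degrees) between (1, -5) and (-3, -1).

With u = (1, -5), v = (-3, -1):
u·v = 1·(-3) + (-5)·(-1) = (-3) + 5 = 2.
|u| = √(1² + (-5)²) = √26, |v| = √((-3)² + (-1)²) = √10, so |u||v| = √(26·10) = √260.
cos θ = (u·v)/(|u||v|) = 2/√260 ≈ 0.124035
θ = arccos(0.124035) ≈ 82.87°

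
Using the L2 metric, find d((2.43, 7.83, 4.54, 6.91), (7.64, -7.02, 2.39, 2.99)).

√(Σ(x_i - y_i)²) = √((2.43 - 7.64)² + (7.83 - (-7.02))² + (4.54 - 2.39)² + (6.91 - 2.99)²)
= √((-5.21)² + 14.85² + 2.15² + 3.92²) = √(27.1441 + 220.5225 + 4.6225 + 15.3664) = √267.6555 ≈ 16.3602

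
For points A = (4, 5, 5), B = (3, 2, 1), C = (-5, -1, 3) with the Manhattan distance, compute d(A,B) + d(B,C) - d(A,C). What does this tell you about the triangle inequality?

d(A,B) = 1 + 3 + 4 = 8, d(B,C) = 8 + 3 + 2 = 13, d(A,C) = 9 + 6 + 2 = 17.
d(A,B) + d(B,C) - d(A,C) = 8 + 13 - 17 = 21 - 17 = 4. This is ≥ 0, so the triangle inequality holds for these points.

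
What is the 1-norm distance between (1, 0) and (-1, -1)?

Σ|x_i - y_i| = |1 - (-1)| + |0 - (-1)| = 2 + 1 = 3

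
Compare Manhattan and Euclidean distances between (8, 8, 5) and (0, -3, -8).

L1 = |8 - 0| + |8 - (-3)| + |5 - (-8)| = 8 + 11 + 13 = 32
L2 = √(8² + 11² + 13²) = √354 ≈ 18.8149
L1 ≥ L2 always (equality iff movement is along one axis); L1 > L2 here.
Ratio L1/L2 = 32/√354 ≈ 1.7008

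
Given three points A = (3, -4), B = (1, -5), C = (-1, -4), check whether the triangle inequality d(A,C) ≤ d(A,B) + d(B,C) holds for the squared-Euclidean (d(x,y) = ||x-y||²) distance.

d(A,B) = 2² + 1² = 5, d(B,C) = 2² + 1² = 5, d(A,C) = 4² + 0² = 16.
d(A,C) = 16 > 5 + 5 = 10. Triangle inequality is VIOLATED. (Squared-Euclidean is not a metric — this is a counterexample.)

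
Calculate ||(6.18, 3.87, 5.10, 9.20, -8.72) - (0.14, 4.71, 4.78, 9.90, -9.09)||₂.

√(Σ(x_i - y_i)²) = √((6.18 - 0.14)² + (3.87 - 4.71)² + (5.1 - 4.78)² + (9.2 - 9.9)² + (-8.72 - (-9.09))²)
= √(6.04² + (-0.84)² + 0.32² + (-0.7)² + 0.37²) = √(36.4816 + 0.7056 + 0.1024 + 0.49 + 0.1369) = √37.9165 ≈ 6.1576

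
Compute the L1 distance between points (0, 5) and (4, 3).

Σ|x_i - y_i| = |0 - 4| + |5 - 3| = 4 + 2 = 6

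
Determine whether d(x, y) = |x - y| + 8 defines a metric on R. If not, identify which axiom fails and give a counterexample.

No. d fails identity of indiscernibles (specifically d(x,x) = 0): d(6, 6) = |6 - 6| + 8 = 0 + 8 = 8 ≠ 0.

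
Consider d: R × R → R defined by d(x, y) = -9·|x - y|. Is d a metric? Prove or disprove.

No. With c = -9 < 0, d fails non-negativity: d(9, 12) = -9·|9 - 12| = -9·3 = -27 < 0.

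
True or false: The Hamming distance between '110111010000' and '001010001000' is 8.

Differing positions: 1, 2, 3, 4, 6, 8, 9. Hamming distance = 7, so the claim that d_H = 8 is false.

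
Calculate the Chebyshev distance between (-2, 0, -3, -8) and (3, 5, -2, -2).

max(|x_i - y_i|) = max(|-2 - 3|, |0 - 5|, |-3 - (-2)|, |-8 - (-2)|) = max(5, 5, 1, 6) = 6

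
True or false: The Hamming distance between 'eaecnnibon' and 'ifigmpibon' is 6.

Differing positions: 1, 2, 3, 4, 5, 6. Hamming distance = 6, so the claim is true.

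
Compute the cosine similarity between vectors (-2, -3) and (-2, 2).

With u = (-2, -3), v = (-2, 2):
u·v = (-2)·(-2) + (-3)·2 = 4 + (-6) = -2.
|u| = √((-2)² + (-3)²) = √13, |v| = √((-2)² + 2²) = √8, so |u||v| = √(13·8) = √104.
cos θ = (u·v)/(|u||v|) = -2/√104 ≈ -0.1961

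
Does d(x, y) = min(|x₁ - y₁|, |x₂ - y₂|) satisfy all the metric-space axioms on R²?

No. d fails identity of indiscernibles: take x = (1, 0) and y = (1, 2). Then d(x,y) = min(|1 - 1|, |0 - 2|) = min(0, 2) = 0, yet x ≠ y.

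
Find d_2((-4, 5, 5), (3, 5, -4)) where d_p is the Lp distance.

(Σ|x_i - y_i|^2)^(1/2) = (|-4 - 3|^2 + |5 - 5|^2 + |5 - (-4)|^2)^(1/2)
= (7^2 + 0^2 + 9^2)^(1/2) = (49 + 0 + 81)^(1/2) = (130)^(1/2) ≈ 11.4018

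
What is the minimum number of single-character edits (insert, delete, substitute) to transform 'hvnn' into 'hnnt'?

Let D[i][j] be the edit distance between the first i characters of 'hvnn' and the first j characters of 'hnnt', with D[i][0] = i, D[0][j] = j, and D[i][j] = D[i-1][j-1] if the characters match, else 1 + min(D[i-1][j], D[i][j-1], D[i-1][j-1]). Filling the table (rows: prefixes of 'hvnn', columns: prefixes of 'hnnt'):
     ε  h  n  n  t
  ε  0  1  2  3  4
  h  1  0  1  2  3
  v  2  1  1  2  3
  n  3  2  1  1  2
  n  4  3  2  1  2
The bottom-right entry gives D[4][4] = 2, so no sequence of fewer than 2 edits works. Backtracking through the table gives one optimal edit sequence (2 edits):
  hvnn → hnnn (sub v→n @2)
  hnnn → hnnt (sub n→t @4)
Edit distance = 2.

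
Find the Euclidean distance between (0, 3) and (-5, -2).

√(Σ(x_i - y_i)²) = √((0 - (-5))² + (3 - (-2))²)
= √(5² + 5²) = √(25 + 25) = √50 ≈ 7.0711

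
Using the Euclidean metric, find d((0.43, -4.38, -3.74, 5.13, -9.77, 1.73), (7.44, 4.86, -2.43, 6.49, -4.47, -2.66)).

√(Σ(x_i - y_i)²) = √((0.43 - 7.44)² + (-4.38 - 4.86)² + (-3.74 - (-2.43))² + (5.13 - 6.49)² + (-9.77 - (-4.47))² + (1.73 - (-2.66))²)
= √((-7.01)² + (-9.24)² + (-1.31)² + (-1.36)² + (-5.3)² + 4.39²) = √(49.1401 + 85.3776 + 1.7161 + 1.8496 + 28.09 + 19.2721) = √185.4455 ≈ 13.6178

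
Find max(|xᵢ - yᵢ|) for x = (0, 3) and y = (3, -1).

max(|x_i - y_i|) = max(|0 - 3|, |3 - (-1)|) = max(3, 4) = 4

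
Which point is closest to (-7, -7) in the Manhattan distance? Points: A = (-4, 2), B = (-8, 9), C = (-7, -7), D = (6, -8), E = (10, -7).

Distances: d(A) = 12, d(B) = 17, d(C) = 0, d(D) = 14, d(E) = 17. Nearest: C = (-7, -7) with distance 0.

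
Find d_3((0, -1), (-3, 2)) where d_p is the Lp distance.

(Σ|x_i - y_i|^3)^(1/3) = (|0 - (-3)|^3 + |-1 - 2|^3)^(1/3)
= (3^3 + 3^3)^(1/3) = (27 + 27)^(1/3) = (54)^(1/3) ≈ 3.7798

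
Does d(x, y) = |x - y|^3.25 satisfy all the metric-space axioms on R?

No. d(x,y) = |x-y|^3.25 fails the triangle inequality since p = 3.25 > 1. Counterexample: x = -4, y = 1, z = 2. d(x,z) = |-4 - 2|^3.25 = 6^3.25 ≈ 338.0583, but d(x,y) + d(y,z) = 5^3.25 + 1^3.25 ≈ 186.9186 + 1 = 187.9186. Since 338.0583 > 187.9186, the triangle inequality is violated.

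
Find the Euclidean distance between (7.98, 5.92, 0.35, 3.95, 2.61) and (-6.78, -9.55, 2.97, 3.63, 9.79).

√(Σ(x_i - y_i)²) = √((7.98 - (-6.78))² + (5.92 - (-9.55))² + (0.35 - 2.97)² + (3.95 - 3.63)² + (2.61 - 9.79)²)
= √(14.76² + 15.47² + (-2.62)² + 0.32² + (-7.18)²) = √(217.8576 + 239.3209 + 6.8644 + 0.1024 + 51.5524) = √515.6977 ≈ 22.709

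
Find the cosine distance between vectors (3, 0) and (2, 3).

With u = (3, 0), v = (2, 3):
u·v = 3·2 + 0·3 = 6 + 0 = 6.
|u| = √(3² + 0²) = √9, |v| = √(2² + 3²) = √13, so |u||v| = √(9·13) = √117.
cos θ = (u·v)/(|u||v|) = 6/√117 ≈ 0.5547
Cosine distance = 1 - cos θ ≈ 1 - 0.5547 = 0.4453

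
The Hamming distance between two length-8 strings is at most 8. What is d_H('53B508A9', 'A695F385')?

Differing positions: 1, 2, 3, 5, 6, 7, 8. Hamming distance = 7. The maximum possible Hamming distance for length-8 strings is 8, so d_H/8 = 7/8 = 0.875.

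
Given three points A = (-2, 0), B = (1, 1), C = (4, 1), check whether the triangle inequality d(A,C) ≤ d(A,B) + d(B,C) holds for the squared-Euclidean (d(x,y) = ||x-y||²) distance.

d(A,B) = 3² + 1² = 10, d(B,C) = 3² + 0² = 9, d(A,C) = 6² + 1² = 37.
d(A,C) = 37 > 10 + 9 = 19. Triangle inequality is VIOLATED. (Squared-Euclidean is not a metric — this is a counterexample.)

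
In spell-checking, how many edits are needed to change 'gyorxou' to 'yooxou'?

Let D[i][j] be the edit distance between the first i characters of 'gyorxou' and the first j characters of 'yooxou', with D[i][0] = i, D[0][j] = j, and D[i][j] = D[i-1][j-1] if the characters match, else 1 + min(D[i-1][j], D[i][j-1], D[i-1][j-1]). Filling the table (rows: prefixes of 'gyorxou', columns: prefixes of 'yooxou'):
     ε  y  o  o  x  o  u
  ε  0  1  2  3  4  5  6
  g  1  1  2  3  4  5  6
  y  2  1  2  3  4  5  6
  o  3  2  1  2  3  4  5
  r  4  3  2  2  3  4  5
  x  5  4  3  3  2  3  4
  o  6  5  4  3  3  2  3
  u  7  6  5  4  4  3  2
The bottom-right entry gives D[7][6] = 2, so no sequence of fewer than 2 edits works. Backtracking through the table gives one optimal edit sequence (2 edits):
  gyorxou → yorxou (del g @1)
  yorxou → yooxou (sub r→o @3)
Edit distance = 2.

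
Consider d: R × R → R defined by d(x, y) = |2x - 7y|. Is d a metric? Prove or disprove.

No. d fails symmetry: d(9, 2) = |2·9 - 7·2| = |4| = 4, but d(2, 9) = |2·2 - 7·9| = |-59| = 59. Since 4 ≠ 59, d(x,y) ≠ d(y,x) in general.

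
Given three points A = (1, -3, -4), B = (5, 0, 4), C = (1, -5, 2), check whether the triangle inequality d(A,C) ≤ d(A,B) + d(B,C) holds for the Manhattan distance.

d(A,B) = 4 + 3 + 8 = 15, d(B,C) = 4 + 5 + 2 = 11, d(A,C) = 0 + 2 + 6 = 8.
d(A,C) = 8 ≤ 15 + 11 = 26. Triangle inequality is satisfied.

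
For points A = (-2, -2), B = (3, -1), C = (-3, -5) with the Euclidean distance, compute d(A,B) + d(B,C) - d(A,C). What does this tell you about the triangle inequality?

d(A,B) = √(5² + 1²) = √26 ≈ 5.099, d(B,C) = √(6² + 4²) = √52 ≈ 7.2111, d(A,C) = √(1² + 3²) = √10 ≈ 3.1623.
d(A,B) + d(B,C) - d(A,C) = 5.099 + 7.2111 - 3.1623 = 12.3101 - 3.1623 = 9.1478 (to 4 decimal places). This is ≥ 0, so the triangle inequality holds for these points.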